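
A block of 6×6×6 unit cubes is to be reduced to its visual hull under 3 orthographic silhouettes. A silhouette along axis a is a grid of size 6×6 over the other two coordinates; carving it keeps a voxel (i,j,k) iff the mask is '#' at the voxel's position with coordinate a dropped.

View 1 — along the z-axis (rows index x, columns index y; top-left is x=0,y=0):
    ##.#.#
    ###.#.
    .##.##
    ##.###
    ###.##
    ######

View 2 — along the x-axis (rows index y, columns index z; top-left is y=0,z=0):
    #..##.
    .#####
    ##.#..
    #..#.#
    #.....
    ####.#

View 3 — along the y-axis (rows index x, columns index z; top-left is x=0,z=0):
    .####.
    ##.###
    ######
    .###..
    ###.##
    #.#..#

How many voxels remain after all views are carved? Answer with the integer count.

66 voxels

start: 6×6×6 = 216 voxels
V1 z: intersect with XY mask (28 set) -- 168 left
V2 x: intersect with YZ mask (20 set) -- 96 left
V3 y: intersect with XZ mask (26 set) -- 66 left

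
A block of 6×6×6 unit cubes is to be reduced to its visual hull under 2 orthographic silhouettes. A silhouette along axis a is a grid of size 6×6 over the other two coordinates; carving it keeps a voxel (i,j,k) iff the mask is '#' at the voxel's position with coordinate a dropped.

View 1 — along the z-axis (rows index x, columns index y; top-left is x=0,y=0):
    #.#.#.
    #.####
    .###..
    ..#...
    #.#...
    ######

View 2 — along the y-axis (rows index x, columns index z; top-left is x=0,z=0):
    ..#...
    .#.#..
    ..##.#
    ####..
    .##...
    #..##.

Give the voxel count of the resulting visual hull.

before carving: 216 voxels (6×6×6)
step 1: project along z, AND mask (20/36) → |grid| = 120
step 2: project along y, AND mask (15/36) → |grid| = 48

48 voxels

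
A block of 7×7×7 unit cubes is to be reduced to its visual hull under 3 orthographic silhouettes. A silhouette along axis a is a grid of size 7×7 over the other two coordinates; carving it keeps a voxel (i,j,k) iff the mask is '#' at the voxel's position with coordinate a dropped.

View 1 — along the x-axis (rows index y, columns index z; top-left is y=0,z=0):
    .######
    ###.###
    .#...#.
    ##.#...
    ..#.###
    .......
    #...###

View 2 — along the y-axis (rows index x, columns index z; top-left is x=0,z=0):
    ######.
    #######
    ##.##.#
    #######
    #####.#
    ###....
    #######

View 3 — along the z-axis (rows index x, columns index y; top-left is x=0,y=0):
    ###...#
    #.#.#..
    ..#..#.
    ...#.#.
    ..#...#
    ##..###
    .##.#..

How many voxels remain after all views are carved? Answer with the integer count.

initial block: 7^3 = 343
after view 1 [x-axis, 25 of 49 cells solid] → remaining = 175
after view 2 [y-axis, 41 of 49 cells solid] → remaining = 143
after view 3 [z-axis, 21 of 49 cells solid] → remaining = 54

|visual hull| = 54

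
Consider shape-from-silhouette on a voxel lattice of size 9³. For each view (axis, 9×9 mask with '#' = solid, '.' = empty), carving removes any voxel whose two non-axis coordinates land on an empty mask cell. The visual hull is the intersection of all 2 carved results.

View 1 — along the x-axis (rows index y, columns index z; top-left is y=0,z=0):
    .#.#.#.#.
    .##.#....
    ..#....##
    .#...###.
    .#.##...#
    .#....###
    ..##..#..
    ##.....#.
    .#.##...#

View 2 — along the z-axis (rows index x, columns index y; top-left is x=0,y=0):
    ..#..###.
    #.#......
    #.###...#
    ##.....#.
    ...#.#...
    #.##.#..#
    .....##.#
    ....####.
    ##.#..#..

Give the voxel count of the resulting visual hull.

full grid |V| = 729
step 1: project along x, AND mask (32/81) → |grid| = 288
step 2: project along z, AND mask (32/81) → |grid| = 115

115 voxels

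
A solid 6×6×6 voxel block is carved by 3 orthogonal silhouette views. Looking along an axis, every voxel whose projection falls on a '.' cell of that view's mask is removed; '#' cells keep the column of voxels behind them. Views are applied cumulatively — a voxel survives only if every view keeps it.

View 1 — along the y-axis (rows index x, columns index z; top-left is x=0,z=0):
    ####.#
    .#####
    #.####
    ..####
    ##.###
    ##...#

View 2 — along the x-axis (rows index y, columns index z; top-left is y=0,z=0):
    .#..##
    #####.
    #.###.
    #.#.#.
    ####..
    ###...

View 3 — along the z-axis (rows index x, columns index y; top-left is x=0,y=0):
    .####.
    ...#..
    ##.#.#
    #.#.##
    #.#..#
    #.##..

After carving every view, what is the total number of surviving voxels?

full grid |V| = 216
carve view 1 (along y, XZ-mask fill 27/36): 162 voxels remain
carve view 2 (along x, YZ-mask fill 22/36): 93 voxels remain
carve view 3 (along z, XY-mask fill 19/36): 46 voxels remain

remaining voxels: 46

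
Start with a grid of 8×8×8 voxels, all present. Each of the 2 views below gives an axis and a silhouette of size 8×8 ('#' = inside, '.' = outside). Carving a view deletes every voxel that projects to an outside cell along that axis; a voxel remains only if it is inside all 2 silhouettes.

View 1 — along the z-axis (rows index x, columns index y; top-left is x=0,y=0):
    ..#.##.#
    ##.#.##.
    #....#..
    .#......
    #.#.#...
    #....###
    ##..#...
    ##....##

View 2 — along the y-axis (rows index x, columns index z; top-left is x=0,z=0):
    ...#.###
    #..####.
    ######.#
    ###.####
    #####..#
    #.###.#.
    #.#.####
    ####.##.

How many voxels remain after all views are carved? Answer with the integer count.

|visual hull| = 142

initial block: 8^3 = 512
after view 1 [z-axis, 26 of 64 cells solid] → remaining = 208
after view 2 [y-axis, 46 of 64 cells solid] → remaining = 142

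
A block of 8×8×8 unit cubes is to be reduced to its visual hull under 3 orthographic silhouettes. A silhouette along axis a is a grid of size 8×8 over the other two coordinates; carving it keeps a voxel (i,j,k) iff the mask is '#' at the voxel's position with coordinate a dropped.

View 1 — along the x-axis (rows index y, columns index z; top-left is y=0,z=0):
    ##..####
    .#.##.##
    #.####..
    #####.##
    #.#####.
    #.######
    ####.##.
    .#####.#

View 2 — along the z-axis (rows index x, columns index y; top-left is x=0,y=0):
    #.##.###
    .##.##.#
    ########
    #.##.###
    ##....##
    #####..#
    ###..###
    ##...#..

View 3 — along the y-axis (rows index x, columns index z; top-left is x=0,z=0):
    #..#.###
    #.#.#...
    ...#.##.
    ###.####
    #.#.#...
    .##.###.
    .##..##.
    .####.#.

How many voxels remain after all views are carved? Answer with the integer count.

before carving: 512 voxels (8×8×8)
V1 x: intersect with YZ mask (48 set) -- 384 left
V2 z: intersect with XY mask (44 set) -- 262 left
V3 y: intersect with XZ mask (35 set) -- 143 left

voxel count = 143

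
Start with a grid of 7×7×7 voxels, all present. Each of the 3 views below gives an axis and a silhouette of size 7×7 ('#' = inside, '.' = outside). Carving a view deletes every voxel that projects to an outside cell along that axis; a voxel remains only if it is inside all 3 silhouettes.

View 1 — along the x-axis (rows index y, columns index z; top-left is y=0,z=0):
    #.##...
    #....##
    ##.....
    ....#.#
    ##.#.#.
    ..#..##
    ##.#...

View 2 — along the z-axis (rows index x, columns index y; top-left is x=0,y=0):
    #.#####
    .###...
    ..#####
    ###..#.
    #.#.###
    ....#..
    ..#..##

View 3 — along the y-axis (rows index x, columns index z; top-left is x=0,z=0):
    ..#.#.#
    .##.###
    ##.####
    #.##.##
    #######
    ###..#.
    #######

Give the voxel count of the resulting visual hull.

|visual hull| = 59

before carving: 343 voxels (7×7×7)
after view 1 [x-axis, 20 of 49 cells solid] → remaining = 140
after view 2 [z-axis, 27 of 49 cells solid] → remaining = 76
after view 3 [y-axis, 37 of 49 cells solid] → remaining = 59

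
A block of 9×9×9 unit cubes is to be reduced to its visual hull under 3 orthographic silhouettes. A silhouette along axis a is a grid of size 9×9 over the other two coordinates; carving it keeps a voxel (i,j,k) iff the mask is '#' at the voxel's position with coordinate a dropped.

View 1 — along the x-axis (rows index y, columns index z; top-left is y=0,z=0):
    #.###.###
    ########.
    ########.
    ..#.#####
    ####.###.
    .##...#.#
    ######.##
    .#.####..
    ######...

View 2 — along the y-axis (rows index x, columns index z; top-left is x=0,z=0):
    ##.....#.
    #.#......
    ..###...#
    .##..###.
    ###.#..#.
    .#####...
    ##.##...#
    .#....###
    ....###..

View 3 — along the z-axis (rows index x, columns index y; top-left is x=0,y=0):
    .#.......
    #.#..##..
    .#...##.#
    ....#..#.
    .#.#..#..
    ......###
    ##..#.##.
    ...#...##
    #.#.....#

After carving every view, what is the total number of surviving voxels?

remaining voxels: 89

full grid |V| = 729
step 1: project along x, AND mask (59/81) → |grid| = 531
step 2: project along y, AND mask (36/81) → |grid| = 240
step 3: project along z, AND mask (28/81) → |grid| = 89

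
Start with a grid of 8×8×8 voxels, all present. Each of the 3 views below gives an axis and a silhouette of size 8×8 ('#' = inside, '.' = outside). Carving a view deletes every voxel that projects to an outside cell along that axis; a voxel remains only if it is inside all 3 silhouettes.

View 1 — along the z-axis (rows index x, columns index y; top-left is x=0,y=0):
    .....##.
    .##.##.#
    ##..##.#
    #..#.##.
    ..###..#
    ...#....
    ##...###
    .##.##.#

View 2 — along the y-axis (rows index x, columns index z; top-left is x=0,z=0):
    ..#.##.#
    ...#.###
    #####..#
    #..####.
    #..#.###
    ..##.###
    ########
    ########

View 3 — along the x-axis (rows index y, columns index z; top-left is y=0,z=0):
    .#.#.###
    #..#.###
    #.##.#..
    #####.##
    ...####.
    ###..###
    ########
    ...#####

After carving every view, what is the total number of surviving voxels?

full grid |V| = 512
after view 1 [z-axis, 31 of 64 cells solid] → remaining = 248
after view 2 [y-axis, 45 of 64 cells solid] → remaining = 183
after view 3 [x-axis, 44 of 64 cells solid] → remaining = 124

124 voxels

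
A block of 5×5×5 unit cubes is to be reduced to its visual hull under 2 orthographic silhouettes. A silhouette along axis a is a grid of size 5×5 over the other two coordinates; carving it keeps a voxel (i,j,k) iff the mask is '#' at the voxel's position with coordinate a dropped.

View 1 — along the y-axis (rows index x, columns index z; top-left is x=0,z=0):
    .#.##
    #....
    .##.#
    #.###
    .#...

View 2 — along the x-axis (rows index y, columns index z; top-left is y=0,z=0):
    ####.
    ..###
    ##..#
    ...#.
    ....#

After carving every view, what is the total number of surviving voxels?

voxel count = 29

start: 5×5×5 = 125 voxels
after view 1 [y-axis, 12 of 25 cells solid] → remaining = 60
after view 2 [x-axis, 12 of 25 cells solid] → remaining = 29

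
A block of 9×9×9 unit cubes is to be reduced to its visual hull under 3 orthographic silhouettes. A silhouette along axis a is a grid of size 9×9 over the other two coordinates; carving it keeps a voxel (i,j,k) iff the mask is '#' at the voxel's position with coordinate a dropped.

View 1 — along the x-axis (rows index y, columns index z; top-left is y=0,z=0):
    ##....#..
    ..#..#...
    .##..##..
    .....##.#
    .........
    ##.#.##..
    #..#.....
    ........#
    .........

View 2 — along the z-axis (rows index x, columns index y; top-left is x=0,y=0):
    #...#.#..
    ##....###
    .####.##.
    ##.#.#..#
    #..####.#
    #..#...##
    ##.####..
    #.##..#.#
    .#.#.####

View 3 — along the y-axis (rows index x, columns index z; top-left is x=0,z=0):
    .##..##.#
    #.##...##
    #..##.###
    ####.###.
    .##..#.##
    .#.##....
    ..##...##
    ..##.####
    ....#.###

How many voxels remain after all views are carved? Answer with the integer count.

before carving: 729 voxels (9×9×9)
step 1: project along x, AND mask (20/81) → |grid| = 180
step 2: project along z, AND mask (46/81) → |grid| = 98
step 3: project along y, AND mask (45/81) → |grid| = 47

voxel count = 47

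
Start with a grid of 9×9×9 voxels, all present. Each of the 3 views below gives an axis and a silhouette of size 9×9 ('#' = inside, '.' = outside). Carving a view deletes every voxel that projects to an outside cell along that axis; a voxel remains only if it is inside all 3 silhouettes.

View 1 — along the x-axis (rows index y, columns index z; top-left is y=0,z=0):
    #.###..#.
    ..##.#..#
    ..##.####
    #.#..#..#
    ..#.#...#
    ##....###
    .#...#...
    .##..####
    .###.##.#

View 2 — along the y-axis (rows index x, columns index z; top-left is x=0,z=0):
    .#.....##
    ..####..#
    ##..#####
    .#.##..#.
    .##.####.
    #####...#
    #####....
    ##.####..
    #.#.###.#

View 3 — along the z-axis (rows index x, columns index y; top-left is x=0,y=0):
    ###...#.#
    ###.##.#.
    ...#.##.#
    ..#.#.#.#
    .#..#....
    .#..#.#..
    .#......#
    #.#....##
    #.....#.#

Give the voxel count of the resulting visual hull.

before carving: 729 voxels (9×9×9)
carve view 1 (along x, YZ-mask fill 41/81): 369 voxels remain
carve view 2 (along y, XZ-mask fill 48/81): 211 voxels remain
carve view 3 (along z, XY-mask fill 33/81): 82 voxels remain

voxel count = 82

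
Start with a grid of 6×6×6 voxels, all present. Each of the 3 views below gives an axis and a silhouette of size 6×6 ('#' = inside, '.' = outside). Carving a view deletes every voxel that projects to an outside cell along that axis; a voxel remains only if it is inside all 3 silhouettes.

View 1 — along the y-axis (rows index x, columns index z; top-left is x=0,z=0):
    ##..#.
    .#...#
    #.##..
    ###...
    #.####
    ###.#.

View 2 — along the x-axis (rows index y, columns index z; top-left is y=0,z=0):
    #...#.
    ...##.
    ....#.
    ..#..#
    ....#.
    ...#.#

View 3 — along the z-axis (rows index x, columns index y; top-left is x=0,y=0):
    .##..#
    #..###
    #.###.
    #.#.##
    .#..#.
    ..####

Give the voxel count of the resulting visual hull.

start: 6×6×6 = 216 voxels
step 1: project along y, AND mask (20/36) → |grid| = 120
step 2: project along x, AND mask (10/36) → |grid| = 29
step 3: project along z, AND mask (21/36) → |grid| = 13

13 voxels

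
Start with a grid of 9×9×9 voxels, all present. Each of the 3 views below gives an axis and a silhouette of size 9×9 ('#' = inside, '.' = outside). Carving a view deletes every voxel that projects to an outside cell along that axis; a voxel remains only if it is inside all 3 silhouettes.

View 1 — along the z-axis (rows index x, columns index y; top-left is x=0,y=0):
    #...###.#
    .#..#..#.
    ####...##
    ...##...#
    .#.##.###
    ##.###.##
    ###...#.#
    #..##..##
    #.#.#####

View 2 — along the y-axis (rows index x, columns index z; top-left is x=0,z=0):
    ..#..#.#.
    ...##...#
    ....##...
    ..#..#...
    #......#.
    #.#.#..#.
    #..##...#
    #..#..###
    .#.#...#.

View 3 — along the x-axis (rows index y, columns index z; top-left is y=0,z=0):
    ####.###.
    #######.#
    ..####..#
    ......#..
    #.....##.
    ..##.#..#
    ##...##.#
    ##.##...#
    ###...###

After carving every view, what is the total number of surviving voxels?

remaining voxels: 82

initial block: 9^3 = 729
carve view 1 (along z, XY-mask fill 47/81): 423 voxels remain
carve view 2 (along y, XZ-mask fill 28/81): 148 voxels remain
carve view 3 (along x, YZ-mask fill 44/81): 82 voxels remain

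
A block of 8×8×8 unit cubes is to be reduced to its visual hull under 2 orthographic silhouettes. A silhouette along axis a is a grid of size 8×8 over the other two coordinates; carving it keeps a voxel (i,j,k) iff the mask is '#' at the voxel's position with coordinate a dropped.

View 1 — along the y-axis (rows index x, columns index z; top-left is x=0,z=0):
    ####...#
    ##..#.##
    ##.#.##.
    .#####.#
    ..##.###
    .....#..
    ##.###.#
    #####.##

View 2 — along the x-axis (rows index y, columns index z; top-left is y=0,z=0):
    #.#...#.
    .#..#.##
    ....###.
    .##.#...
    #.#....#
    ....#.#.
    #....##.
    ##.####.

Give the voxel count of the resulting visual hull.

full grid |V| = 512
after view 1 [y-axis, 40 of 64 cells solid] → remaining = 320
after view 2 [x-axis, 27 of 64 cells solid] → remaining = 127

voxel count = 127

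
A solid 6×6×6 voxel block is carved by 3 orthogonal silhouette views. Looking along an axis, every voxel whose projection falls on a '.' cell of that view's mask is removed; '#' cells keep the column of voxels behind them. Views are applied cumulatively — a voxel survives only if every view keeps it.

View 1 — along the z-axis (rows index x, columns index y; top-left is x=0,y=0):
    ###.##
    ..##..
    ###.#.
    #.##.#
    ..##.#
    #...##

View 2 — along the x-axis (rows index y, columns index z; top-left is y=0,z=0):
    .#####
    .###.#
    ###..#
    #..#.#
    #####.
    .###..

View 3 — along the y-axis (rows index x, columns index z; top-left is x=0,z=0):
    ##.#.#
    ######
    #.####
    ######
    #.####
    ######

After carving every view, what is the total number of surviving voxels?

|visual hull| = 71

initial block: 6^3 = 216
step 1: project along z, AND mask (21/36) → |grid| = 126
step 2: project along x, AND mask (24/36) → |grid| = 84
step 3: project along y, AND mask (32/36) → |grid| = 71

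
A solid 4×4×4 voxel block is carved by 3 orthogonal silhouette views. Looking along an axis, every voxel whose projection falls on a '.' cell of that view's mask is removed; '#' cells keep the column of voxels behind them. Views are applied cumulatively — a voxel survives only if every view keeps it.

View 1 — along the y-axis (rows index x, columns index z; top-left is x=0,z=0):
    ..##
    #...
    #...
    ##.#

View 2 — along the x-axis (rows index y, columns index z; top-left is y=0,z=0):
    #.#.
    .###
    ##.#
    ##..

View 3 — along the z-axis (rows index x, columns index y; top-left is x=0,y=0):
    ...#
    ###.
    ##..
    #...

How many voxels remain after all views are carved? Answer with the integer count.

remaining voxels: 4

start: 4×4×4 = 64 voxels
step 1: project along y, AND mask (7/16) → |grid| = 28
step 2: project along x, AND mask (10/16) → |grid| = 18
step 3: project along z, AND mask (7/16) → |grid| = 4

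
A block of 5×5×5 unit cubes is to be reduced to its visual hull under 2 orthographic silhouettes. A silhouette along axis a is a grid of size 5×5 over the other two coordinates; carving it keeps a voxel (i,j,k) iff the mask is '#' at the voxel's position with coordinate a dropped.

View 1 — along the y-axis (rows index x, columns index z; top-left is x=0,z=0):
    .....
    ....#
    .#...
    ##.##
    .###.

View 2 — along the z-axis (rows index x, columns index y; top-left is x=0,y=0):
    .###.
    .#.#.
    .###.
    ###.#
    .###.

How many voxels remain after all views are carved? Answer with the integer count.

full grid |V| = 125
carve view 1 (along y, XZ-mask fill 9/25): 45 voxels remain
carve view 2 (along z, XY-mask fill 15/25): 30 voxels remain

voxel count = 30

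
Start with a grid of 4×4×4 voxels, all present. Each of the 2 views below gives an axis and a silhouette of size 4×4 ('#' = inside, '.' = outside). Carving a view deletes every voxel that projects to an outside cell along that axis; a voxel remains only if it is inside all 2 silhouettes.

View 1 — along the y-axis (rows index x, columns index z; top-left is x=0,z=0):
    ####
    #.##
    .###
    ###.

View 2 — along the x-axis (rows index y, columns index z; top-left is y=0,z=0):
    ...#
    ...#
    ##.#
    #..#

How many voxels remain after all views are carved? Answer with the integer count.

start: 4×4×4 = 64 voxels
V1 y: intersect with XZ mask (13 set) -- 52 left
V2 x: intersect with YZ mask (7 set) -- 21 left

remaining voxels: 21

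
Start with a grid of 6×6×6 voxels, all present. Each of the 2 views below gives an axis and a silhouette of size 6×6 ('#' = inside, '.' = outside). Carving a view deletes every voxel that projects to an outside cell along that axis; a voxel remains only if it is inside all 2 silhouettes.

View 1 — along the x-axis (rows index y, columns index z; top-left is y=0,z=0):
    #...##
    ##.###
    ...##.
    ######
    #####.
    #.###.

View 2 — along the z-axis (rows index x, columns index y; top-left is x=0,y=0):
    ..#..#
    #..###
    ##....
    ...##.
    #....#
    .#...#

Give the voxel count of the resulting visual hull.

initial block: 6^3 = 216
[1] x-view keeps 25 columns → grid now 150
[2] z-view keeps 14 columns → grid now 59

59 voxels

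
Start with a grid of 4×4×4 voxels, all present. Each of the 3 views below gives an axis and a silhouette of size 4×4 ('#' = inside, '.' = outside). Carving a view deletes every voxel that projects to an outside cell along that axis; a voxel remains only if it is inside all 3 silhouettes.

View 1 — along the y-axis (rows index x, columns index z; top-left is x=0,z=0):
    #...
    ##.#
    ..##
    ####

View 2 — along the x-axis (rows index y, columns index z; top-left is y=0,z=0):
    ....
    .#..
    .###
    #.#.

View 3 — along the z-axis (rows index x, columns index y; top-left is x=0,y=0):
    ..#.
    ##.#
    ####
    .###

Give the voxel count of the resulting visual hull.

|visual hull| = 11

start: 4×4×4 = 64 voxels
step 1: project along y, AND mask (10/16) → |grid| = 40
step 2: project along x, AND mask (6/16) → |grid| = 14
step 3: project along z, AND mask (11/16) → |grid| = 11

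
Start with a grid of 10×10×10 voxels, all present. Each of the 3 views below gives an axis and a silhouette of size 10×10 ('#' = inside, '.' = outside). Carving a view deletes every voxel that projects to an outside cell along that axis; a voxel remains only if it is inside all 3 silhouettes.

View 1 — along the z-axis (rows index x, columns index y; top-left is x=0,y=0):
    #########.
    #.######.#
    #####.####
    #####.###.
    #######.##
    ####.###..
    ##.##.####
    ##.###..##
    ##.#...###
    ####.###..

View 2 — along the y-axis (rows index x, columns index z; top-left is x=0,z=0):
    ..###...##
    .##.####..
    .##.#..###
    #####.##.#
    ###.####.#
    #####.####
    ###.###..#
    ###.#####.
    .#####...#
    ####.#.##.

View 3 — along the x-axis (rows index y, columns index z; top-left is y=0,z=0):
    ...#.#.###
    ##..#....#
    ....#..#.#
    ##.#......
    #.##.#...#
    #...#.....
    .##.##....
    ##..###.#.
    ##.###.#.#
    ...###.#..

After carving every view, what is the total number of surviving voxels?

initial block: 10^3 = 1000
  1. axis=2 (XY plane), |mask|=78  ⇒  voxels=780
  2. axis=1 (XZ plane), |mask|=70  ⇒  voxels=543
  3. axis=0 (YZ plane), |mask|=43  ⇒  voxels=233

|visual hull| = 233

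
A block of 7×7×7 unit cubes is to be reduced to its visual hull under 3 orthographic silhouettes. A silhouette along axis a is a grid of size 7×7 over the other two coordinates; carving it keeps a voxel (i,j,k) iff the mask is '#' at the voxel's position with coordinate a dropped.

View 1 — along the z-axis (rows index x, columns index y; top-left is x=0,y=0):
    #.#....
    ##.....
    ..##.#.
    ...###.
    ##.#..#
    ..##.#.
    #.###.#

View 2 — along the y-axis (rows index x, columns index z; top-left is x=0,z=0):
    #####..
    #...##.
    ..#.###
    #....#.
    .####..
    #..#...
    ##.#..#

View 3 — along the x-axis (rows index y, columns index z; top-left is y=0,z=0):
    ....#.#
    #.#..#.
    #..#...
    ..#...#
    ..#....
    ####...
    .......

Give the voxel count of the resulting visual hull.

full grid |V| = 343
step 1: project along z, AND mask (22/49) → |grid| = 154
step 2: project along y, AND mask (24/49) → |grid| = 76
step 3: project along x, AND mask (14/49) → |grid| = 21

voxel count = 21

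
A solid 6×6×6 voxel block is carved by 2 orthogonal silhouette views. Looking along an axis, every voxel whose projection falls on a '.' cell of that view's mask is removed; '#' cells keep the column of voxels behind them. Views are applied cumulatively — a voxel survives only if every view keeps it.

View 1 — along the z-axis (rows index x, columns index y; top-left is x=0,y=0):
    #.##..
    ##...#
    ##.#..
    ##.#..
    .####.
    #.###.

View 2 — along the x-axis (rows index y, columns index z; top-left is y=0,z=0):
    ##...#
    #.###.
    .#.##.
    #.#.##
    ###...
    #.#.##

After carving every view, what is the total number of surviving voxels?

before carving: 216 voxels (6×6×6)
[1] z-view keeps 20 columns → grid now 120
[2] x-view keeps 21 columns → grid now 70

voxel count = 70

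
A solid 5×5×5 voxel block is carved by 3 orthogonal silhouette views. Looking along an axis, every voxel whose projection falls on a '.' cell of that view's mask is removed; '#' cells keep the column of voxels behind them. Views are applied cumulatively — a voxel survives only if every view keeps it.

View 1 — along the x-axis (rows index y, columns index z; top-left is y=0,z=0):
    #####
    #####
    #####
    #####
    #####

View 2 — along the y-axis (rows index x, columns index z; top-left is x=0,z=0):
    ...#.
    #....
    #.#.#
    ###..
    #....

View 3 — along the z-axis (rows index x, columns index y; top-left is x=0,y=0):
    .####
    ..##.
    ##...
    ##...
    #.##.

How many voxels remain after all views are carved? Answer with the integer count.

start: 5×5×5 = 125 voxels
V1 x: intersect with YZ mask (25 set) -- 125 left
V2 y: intersect with XZ mask (9 set) -- 45 left
V3 z: intersect with XY mask (13 set) -- 21 left

voxel count = 21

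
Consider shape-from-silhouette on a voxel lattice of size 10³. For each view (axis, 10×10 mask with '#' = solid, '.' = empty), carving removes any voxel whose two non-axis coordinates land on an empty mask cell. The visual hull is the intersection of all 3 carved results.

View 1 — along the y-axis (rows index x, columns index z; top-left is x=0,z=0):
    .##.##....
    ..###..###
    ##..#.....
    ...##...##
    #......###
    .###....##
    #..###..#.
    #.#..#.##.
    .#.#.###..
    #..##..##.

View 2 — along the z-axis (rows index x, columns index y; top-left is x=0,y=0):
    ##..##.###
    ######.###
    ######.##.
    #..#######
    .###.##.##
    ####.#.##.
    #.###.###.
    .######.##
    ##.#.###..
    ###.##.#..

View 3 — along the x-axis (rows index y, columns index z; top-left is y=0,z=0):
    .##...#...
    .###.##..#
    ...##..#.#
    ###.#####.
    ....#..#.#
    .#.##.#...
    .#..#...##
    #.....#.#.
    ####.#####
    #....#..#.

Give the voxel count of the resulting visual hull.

153 voxels

start: 10×10×10 = 1000 voxels
V1 y: intersect with XZ mask (46 set) -- 460 left
V2 z: intersect with XY mask (73 set) -- 336 left
V3 x: intersect with YZ mask (47 set) -- 153 left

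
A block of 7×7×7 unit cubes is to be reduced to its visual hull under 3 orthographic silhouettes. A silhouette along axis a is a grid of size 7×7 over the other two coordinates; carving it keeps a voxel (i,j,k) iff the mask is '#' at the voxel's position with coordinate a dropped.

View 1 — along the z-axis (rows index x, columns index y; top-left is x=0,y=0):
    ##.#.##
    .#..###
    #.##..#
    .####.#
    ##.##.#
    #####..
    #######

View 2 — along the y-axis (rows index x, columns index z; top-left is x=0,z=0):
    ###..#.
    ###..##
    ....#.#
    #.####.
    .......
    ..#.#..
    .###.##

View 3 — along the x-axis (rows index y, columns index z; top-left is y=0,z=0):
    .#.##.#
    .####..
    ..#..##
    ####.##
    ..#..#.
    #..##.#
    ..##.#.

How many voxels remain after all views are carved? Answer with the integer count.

voxel count = 63

full grid |V| = 343
[1] z-view keeps 35 columns → grid now 245
[2] y-view keeps 23 columns → grid now 118
[3] x-view keeps 26 columns → grid now 63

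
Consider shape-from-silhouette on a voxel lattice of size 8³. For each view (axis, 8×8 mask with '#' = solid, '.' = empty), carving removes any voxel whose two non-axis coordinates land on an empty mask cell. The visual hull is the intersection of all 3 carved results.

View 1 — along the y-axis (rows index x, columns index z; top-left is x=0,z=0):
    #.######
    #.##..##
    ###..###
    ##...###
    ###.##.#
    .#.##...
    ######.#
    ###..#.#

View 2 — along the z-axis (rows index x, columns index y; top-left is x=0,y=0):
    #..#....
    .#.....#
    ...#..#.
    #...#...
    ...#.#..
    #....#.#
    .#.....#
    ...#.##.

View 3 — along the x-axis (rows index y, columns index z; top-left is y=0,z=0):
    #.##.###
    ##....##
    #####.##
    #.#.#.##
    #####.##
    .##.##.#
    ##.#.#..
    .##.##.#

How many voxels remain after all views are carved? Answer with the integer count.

voxel count = 63

initial block: 8^3 = 512
  1. axis=1 (XZ plane), |mask|=44  ⇒  voxels=352
  2. axis=2 (XY plane), |mask|=18  ⇒  voxels=96
  3. axis=0 (YZ plane), |mask|=43  ⇒  voxels=63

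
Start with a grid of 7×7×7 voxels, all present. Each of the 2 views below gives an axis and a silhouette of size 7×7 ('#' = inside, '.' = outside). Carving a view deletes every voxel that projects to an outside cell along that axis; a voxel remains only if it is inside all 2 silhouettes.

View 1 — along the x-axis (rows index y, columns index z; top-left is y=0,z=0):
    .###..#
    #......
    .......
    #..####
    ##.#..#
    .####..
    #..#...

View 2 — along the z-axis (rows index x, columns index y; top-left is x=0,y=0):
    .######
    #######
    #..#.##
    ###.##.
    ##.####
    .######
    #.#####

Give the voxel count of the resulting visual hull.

|visual hull| = 119

start: 7×7×7 = 343 voxels
V1 x: intersect with YZ mask (20 set) -- 140 left
V2 z: intersect with XY mask (40 set) -- 119 left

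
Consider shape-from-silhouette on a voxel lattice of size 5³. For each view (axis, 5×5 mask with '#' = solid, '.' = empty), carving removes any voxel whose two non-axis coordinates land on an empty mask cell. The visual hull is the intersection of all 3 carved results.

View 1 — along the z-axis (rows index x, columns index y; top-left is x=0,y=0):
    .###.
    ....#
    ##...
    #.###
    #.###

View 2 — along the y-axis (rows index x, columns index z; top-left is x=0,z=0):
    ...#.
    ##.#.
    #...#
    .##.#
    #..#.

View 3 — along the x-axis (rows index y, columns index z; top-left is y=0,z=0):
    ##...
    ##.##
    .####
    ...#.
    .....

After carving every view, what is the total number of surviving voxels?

before carving: 125 voxels (5×5×5)
V1 z: intersect with XY mask (14 set) -- 70 left
V2 y: intersect with XZ mask (11 set) -- 30 left
V3 x: intersect with YZ mask (11 set) -- 13 left

|visual hull| = 13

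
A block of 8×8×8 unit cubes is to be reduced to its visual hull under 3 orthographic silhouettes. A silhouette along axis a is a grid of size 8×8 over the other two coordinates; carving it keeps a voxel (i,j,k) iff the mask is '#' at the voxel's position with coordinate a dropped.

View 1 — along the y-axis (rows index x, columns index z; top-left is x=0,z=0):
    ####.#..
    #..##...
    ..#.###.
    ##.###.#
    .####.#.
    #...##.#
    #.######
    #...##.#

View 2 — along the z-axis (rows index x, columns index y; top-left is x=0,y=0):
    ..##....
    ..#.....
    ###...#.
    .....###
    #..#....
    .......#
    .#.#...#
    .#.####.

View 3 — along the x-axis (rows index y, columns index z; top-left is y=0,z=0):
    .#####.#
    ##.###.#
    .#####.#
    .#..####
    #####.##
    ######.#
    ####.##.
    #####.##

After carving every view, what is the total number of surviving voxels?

remaining voxels: 75

initial block: 8^3 = 512
V1 y: intersect with XZ mask (38 set) -- 304 left
V2 z: intersect with XY mask (21 set) -- 102 left
V3 x: intersect with YZ mask (50 set) -- 75 left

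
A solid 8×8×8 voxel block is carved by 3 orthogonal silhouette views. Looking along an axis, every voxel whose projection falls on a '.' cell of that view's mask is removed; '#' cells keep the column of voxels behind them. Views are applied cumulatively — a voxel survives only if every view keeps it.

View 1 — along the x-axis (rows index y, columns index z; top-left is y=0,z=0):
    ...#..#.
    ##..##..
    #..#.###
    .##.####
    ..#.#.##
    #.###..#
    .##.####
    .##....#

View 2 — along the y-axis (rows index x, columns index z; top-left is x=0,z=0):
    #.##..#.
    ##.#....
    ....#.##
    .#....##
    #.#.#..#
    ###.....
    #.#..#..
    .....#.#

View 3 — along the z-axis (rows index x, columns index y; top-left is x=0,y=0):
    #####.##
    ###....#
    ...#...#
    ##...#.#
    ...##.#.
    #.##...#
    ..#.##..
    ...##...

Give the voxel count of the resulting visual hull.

50 voxels

full grid |V| = 512
carve view 1 (along x, YZ-mask fill 35/64): 280 voxels remain
carve view 2 (along y, XZ-mask fill 25/64): 110 voxels remain
carve view 3 (along z, XY-mask fill 29/64): 50 voxels remain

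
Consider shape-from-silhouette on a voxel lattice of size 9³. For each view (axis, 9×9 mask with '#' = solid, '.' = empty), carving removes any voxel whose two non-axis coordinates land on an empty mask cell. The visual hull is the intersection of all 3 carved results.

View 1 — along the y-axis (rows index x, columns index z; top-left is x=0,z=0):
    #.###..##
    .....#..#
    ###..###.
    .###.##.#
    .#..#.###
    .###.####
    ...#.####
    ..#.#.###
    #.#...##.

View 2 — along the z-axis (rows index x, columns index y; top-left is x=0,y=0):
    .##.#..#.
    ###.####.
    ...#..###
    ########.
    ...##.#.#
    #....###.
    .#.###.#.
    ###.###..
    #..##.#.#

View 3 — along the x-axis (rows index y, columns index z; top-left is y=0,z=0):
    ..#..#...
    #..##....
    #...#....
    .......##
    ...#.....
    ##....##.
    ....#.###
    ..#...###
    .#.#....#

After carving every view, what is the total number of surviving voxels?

before carving: 729 voxels (9×9×9)
[1] y-view keeps 46 columns → grid now 414
[2] z-view keeps 47 columns → grid now 233
[3] x-view keeps 25 columns → grid now 73

|visual hull| = 73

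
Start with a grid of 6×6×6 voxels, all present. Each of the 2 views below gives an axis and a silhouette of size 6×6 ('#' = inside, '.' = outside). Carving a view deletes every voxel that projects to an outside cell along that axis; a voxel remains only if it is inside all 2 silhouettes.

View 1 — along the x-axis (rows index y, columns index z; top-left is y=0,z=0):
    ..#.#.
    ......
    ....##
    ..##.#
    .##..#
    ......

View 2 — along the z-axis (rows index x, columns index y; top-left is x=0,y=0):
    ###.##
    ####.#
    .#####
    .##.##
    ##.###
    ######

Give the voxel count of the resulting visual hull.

45 voxels

full grid |V| = 216
step 1: project along x, AND mask (10/36) → |grid| = 60
step 2: project along z, AND mask (30/36) → |grid| = 45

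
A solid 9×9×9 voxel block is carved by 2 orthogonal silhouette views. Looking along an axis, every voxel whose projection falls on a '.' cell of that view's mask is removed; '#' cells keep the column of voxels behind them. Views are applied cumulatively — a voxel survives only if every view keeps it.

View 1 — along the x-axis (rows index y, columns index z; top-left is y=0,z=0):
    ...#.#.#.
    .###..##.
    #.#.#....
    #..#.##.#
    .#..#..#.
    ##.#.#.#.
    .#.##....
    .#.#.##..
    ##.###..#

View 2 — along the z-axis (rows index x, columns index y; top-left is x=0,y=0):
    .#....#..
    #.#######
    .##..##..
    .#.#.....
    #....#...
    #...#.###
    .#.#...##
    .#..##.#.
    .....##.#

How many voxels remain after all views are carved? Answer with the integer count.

start: 9×9×9 = 729 voxels
V1 x: intersect with YZ mask (37 set) -- 333 left
V2 z: intersect with XY mask (34 set) -- 144 left

144 voxels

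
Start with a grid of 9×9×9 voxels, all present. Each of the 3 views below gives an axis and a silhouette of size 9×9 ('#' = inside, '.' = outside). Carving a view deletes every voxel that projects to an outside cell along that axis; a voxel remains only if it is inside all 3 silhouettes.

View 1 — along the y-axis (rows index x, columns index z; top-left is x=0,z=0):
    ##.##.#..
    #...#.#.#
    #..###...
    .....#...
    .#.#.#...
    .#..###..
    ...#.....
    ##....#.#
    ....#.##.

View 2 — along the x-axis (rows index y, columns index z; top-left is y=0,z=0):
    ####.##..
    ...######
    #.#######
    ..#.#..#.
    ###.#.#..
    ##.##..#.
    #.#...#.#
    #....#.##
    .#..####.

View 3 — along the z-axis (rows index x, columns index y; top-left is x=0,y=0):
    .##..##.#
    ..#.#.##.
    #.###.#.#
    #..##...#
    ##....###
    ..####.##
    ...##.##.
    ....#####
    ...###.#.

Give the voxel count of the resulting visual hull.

84 voxels

start: 9×9×9 = 729 voxels
after view 1 [y-axis, 29 of 81 cells solid] → remaining = 261
after view 2 [x-axis, 46 of 81 cells solid] → remaining = 150
after view 3 [z-axis, 43 of 81 cells solid] → remaining = 84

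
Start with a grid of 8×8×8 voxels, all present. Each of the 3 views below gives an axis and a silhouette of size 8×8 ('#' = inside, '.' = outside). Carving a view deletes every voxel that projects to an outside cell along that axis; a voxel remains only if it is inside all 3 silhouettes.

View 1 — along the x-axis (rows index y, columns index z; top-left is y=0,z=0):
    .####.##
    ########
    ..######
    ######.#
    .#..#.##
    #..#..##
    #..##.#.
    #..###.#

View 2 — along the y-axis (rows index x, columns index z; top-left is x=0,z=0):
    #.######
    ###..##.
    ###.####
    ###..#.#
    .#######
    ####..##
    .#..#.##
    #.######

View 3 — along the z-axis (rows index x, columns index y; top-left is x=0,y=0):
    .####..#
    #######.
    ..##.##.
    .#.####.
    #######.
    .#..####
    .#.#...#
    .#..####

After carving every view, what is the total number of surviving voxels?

before carving: 512 voxels (8×8×8)
[1] x-view keeps 44 columns → grid now 352
[2] y-view keeps 48 columns → grid now 260
[3] z-view keeps 41 columns → grid now 166

remaining voxels: 166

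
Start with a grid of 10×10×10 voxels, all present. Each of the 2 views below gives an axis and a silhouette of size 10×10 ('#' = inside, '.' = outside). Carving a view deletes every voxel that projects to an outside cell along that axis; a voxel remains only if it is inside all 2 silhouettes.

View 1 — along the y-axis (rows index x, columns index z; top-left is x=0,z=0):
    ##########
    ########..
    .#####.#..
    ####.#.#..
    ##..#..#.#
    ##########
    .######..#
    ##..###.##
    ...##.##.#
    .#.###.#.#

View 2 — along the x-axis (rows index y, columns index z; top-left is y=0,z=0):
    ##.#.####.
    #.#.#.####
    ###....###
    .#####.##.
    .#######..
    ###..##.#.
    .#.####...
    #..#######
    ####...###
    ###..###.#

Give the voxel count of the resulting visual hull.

initial block: 10^3 = 1000
step 1: project along y, AND mask (70/100) → |grid| = 700
step 2: project along x, AND mask (67/100) → |grid| = 467

|visual hull| = 467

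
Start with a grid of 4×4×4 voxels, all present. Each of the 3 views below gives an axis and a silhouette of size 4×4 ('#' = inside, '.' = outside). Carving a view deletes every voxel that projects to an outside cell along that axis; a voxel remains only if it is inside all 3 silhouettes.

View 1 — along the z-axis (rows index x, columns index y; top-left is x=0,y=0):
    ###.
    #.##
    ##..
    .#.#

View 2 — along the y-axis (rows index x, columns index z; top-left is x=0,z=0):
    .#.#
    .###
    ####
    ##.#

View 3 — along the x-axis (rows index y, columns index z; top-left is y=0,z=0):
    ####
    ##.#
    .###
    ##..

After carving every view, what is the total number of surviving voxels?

full grid |V| = 64
[1] z-view keeps 10 columns → grid now 40
[2] y-view keeps 12 columns → grid now 29
[3] x-view keeps 12 columns → grid now 25

voxel count = 25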